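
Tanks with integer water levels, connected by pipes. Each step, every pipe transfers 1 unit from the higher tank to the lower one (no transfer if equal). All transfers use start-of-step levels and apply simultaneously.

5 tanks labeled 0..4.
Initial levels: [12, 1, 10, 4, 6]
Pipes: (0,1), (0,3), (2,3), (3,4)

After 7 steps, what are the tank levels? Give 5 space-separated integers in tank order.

Step 1: flows [0->1,0->3,2->3,4->3] -> levels [10 2 9 7 5]
Step 2: flows [0->1,0->3,2->3,3->4] -> levels [8 3 8 8 6]
Step 3: flows [0->1,0=3,2=3,3->4] -> levels [7 4 8 7 7]
Step 4: flows [0->1,0=3,2->3,3=4] -> levels [6 5 7 8 7]
Step 5: flows [0->1,3->0,3->2,3->4] -> levels [6 6 8 5 8]
Step 6: flows [0=1,0->3,2->3,4->3] -> levels [5 6 7 8 7]
Step 7: flows [1->0,3->0,3->2,3->4] -> levels [7 5 8 5 8]

Answer: 7 5 8 5 8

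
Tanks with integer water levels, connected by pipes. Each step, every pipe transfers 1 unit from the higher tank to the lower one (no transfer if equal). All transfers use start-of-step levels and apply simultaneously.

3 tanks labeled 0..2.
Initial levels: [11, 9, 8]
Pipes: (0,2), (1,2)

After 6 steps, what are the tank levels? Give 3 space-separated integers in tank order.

Answer: 10 10 8

Derivation:
Step 1: flows [0->2,1->2] -> levels [10 8 10]
Step 2: flows [0=2,2->1] -> levels [10 9 9]
Step 3: flows [0->2,1=2] -> levels [9 9 10]
Step 4: flows [2->0,2->1] -> levels [10 10 8]
Step 5: flows [0->2,1->2] -> levels [9 9 10]
  -> period-2 cycle: step 5 state = step 3 state
  -> state at step 6: (6-3) mod 2 = 1, same as step 4 -> [10 10 8]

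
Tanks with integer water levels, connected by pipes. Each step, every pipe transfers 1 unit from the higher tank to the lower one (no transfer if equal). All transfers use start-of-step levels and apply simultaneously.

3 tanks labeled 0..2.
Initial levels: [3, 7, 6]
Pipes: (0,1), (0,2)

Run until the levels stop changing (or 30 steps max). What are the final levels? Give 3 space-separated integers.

Answer: 6 5 5

Derivation:
Step 1: flows [1->0,2->0] -> levels [5 6 5]
Step 2: flows [1->0,0=2] -> levels [6 5 5]
Step 3: flows [0->1,0->2] -> levels [4 6 6]
Step 4: flows [1->0,2->0] -> levels [6 5 5]
  -> period-2 cycle: step 4 state = step 2 state; never stabilizes
  -> state at step 30: (30-2) mod 2 = 0, same as step 2 -> [6 5 5]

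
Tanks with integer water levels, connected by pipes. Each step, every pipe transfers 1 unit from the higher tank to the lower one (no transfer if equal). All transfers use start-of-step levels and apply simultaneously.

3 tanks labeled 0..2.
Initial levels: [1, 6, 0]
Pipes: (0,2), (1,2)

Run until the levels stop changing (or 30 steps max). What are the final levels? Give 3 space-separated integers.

Answer: 2 2 3

Derivation:
Step 1: flows [0->2,1->2] -> levels [0 5 2]
Step 2: flows [2->0,1->2] -> levels [1 4 2]
Step 3: flows [2->0,1->2] -> levels [2 3 2]
Step 4: flows [0=2,1->2] -> levels [2 2 3]
Step 5: flows [2->0,2->1] -> levels [3 3 1]
Step 6: flows [0->2,1->2] -> levels [2 2 3]
  -> period-2 cycle: step 6 state = step 4 state; never stabilizes
  -> state at step 30: (30-4) mod 2 = 0, same as step 4 -> [2 2 3]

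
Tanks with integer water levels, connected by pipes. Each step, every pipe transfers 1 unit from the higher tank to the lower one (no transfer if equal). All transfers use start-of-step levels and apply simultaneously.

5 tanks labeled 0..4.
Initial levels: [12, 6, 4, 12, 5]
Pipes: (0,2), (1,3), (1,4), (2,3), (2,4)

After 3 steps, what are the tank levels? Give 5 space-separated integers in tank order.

Answer: 9 8 8 7 7

Derivation:
Step 1: flows [0->2,3->1,1->4,3->2,4->2] -> levels [11 6 7 10 5]
Step 2: flows [0->2,3->1,1->4,3->2,2->4] -> levels [10 6 8 8 7]
Step 3: flows [0->2,3->1,4->1,2=3,2->4] -> levels [9 8 8 7 7]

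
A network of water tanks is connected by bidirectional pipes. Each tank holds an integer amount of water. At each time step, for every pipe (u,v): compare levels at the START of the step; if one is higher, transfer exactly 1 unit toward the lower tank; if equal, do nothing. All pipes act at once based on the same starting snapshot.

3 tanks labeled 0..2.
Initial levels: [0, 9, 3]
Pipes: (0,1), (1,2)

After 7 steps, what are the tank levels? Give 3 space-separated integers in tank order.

Answer: 4 4 4

Derivation:
Step 1: flows [1->0,1->2] -> levels [1 7 4]
Step 2: flows [1->0,1->2] -> levels [2 5 5]
Step 3: flows [1->0,1=2] -> levels [3 4 5]
Step 4: flows [1->0,2->1] -> levels [4 4 4]
Step 5: flows [0=1,1=2] -> levels [4 4 4]
  -> stable; steps 6..7 unchanged -> [4 4 4]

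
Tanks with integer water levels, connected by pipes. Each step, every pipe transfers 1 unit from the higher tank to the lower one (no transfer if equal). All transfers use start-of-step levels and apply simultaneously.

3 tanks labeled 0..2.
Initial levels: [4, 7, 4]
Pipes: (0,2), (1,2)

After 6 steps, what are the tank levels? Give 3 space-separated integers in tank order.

Answer: 5 5 5

Derivation:
Step 1: flows [0=2,1->2] -> levels [4 6 5]
Step 2: flows [2->0,1->2] -> levels [5 5 5]
Step 3: flows [0=2,1=2] -> levels [5 5 5]
  -> stable; steps 4..6 unchanged -> [5 5 5]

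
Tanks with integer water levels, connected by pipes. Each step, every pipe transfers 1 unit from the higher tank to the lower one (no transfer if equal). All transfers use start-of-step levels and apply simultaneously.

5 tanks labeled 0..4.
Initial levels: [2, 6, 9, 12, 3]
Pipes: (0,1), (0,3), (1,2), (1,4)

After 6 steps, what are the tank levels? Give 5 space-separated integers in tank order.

Answer: 8 5 7 7 5

Derivation:
Step 1: flows [1->0,3->0,2->1,1->4] -> levels [4 5 8 11 4]
Step 2: flows [1->0,3->0,2->1,1->4] -> levels [6 4 7 10 5]
Step 3: flows [0->1,3->0,2->1,4->1] -> levels [6 7 6 9 4]
Step 4: flows [1->0,3->0,1->2,1->4] -> levels [8 4 7 8 5]
Step 5: flows [0->1,0=3,2->1,4->1] -> levels [7 7 6 8 4]
Step 6: flows [0=1,3->0,1->2,1->4] -> levels [8 5 7 7 5]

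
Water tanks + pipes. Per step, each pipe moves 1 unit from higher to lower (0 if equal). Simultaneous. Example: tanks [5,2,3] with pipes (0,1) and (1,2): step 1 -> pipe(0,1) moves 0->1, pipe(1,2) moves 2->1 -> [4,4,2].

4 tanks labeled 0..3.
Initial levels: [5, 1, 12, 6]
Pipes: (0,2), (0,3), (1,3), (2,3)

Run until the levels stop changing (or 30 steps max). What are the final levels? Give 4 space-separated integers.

Step 1: flows [2->0,3->0,3->1,2->3] -> levels [7 2 10 5]
Step 2: flows [2->0,0->3,3->1,2->3] -> levels [7 3 8 6]
Step 3: flows [2->0,0->3,3->1,2->3] -> levels [7 4 6 7]
Step 4: flows [0->2,0=3,3->1,3->2] -> levels [6 5 8 5]
Step 5: flows [2->0,0->3,1=3,2->3] -> levels [6 5 6 7]
Step 6: flows [0=2,3->0,3->1,3->2] -> levels [7 6 7 4]
Step 7: flows [0=2,0->3,1->3,2->3] -> levels [6 5 6 7]
  -> period-2 cycle: step 7 state = step 5 state; never stabilizes
  -> state at step 30: (30-5) mod 2 = 1, same as step 6 -> [7 6 7 4]

Answer: 7 6 7 4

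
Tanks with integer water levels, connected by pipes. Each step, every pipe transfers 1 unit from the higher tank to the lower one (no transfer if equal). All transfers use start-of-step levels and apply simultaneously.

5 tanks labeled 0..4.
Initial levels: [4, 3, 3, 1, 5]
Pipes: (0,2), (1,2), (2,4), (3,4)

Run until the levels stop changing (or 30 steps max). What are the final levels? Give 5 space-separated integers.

Answer: 4 4 2 2 4

Derivation:
Step 1: flows [0->2,1=2,4->2,4->3] -> levels [3 3 5 2 3]
Step 2: flows [2->0,2->1,2->4,4->3] -> levels [4 4 2 3 3]
Step 3: flows [0->2,1->2,4->2,3=4] -> levels [3 3 5 3 2]
Step 4: flows [2->0,2->1,2->4,3->4] -> levels [4 4 2 2 4]
Step 5: flows [0->2,1->2,4->2,4->3] -> levels [3 3 5 3 2]
  -> period-2 cycle: step 5 state = step 3 state; never stabilizes
  -> state at step 30: (30-3) mod 2 = 1, same as step 4 -> [4 4 2 2 4]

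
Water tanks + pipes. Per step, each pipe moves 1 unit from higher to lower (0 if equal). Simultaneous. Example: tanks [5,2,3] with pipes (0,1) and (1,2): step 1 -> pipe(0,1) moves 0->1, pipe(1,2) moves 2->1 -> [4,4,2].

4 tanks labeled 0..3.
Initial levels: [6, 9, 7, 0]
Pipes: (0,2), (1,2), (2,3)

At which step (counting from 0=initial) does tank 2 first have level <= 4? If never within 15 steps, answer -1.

Step 1: flows [2->0,1->2,2->3] -> levels [7 8 6 1]
Step 2: flows [0->2,1->2,2->3] -> levels [6 7 7 2]
Step 3: flows [2->0,1=2,2->3] -> levels [7 7 5 3]
Step 4: flows [0->2,1->2,2->3] -> levels [6 6 6 4]
Step 5: flows [0=2,1=2,2->3] -> levels [6 6 5 5]
Step 6: flows [0->2,1->2,2=3] -> levels [5 5 7 5]
Step 7: flows [2->0,2->1,2->3] -> levels [6 6 4 6]
Tank 2 first reaches <=4 at step 7

Answer: 7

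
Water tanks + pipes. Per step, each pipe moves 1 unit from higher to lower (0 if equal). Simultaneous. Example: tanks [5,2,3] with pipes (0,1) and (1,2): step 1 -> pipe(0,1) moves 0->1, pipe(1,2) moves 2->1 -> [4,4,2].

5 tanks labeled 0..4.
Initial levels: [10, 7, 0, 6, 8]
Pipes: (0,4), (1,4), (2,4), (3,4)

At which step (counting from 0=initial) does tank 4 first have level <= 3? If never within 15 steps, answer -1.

Answer: -1

Derivation:
Step 1: flows [0->4,4->1,4->2,4->3] -> levels [9 8 1 7 6]
Step 2: flows [0->4,1->4,4->2,3->4] -> levels [8 7 2 6 8]
Step 3: flows [0=4,4->1,4->2,4->3] -> levels [8 8 3 7 5]
Step 4: flows [0->4,1->4,4->2,3->4] -> levels [7 7 4 6 7]
Step 5: flows [0=4,1=4,4->2,4->3] -> levels [7 7 5 7 5]
Step 6: flows [0->4,1->4,2=4,3->4] -> levels [6 6 5 6 8]
Step 7: flows [4->0,4->1,4->2,4->3] -> levels [7 7 6 7 4]
Step 8: flows [0->4,1->4,2->4,3->4] -> levels [6 6 5 6 8]
  -> period-2 cycle (repeats step 6); tank 4 never drops to <=3
Tank 4 never reaches <=3 within 15 steps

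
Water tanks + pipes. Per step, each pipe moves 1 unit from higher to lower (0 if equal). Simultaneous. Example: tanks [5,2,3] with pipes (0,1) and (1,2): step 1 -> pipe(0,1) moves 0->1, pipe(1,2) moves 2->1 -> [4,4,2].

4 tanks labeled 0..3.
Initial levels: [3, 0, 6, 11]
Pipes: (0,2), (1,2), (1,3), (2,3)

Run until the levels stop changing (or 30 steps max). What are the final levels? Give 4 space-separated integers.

Step 1: flows [2->0,2->1,3->1,3->2] -> levels [4 2 5 9]
Step 2: flows [2->0,2->1,3->1,3->2] -> levels [5 4 4 7]
Step 3: flows [0->2,1=2,3->1,3->2] -> levels [4 5 6 5]
Step 4: flows [2->0,2->1,1=3,2->3] -> levels [5 6 3 6]
Step 5: flows [0->2,1->2,1=3,3->2] -> levels [4 5 6 5]
  -> period-2 cycle: step 5 state = step 3 state; never stabilizes
  -> state at step 30: (30-3) mod 2 = 1, same as step 4 -> [5 6 3 6]

Answer: 5 6 3 6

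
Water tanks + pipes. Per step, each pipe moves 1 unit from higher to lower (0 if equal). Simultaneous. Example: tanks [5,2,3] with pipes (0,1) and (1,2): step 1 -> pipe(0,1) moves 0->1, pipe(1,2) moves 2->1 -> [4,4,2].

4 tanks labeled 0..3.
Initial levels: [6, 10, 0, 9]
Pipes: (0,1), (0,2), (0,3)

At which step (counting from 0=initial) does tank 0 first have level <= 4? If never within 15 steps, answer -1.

Answer: 7

Derivation:
Step 1: flows [1->0,0->2,3->0] -> levels [7 9 1 8]
Step 2: flows [1->0,0->2,3->0] -> levels [8 8 2 7]
Step 3: flows [0=1,0->2,0->3] -> levels [6 8 3 8]
Step 4: flows [1->0,0->2,3->0] -> levels [7 7 4 7]
Step 5: flows [0=1,0->2,0=3] -> levels [6 7 5 7]
Step 6: flows [1->0,0->2,3->0] -> levels [7 6 6 6]
Step 7: flows [0->1,0->2,0->3] -> levels [4 7 7 7]
Tank 0 first reaches <=4 at step 7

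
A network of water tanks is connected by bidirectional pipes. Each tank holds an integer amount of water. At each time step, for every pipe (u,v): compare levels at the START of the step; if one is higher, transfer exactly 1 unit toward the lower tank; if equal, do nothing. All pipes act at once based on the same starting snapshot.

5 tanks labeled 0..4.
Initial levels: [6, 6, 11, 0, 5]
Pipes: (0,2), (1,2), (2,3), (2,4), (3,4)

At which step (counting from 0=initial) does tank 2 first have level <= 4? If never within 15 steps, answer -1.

Step 1: flows [2->0,2->1,2->3,2->4,4->3] -> levels [7 7 7 2 5]
Step 2: flows [0=2,1=2,2->3,2->4,4->3] -> levels [7 7 5 4 5]
Step 3: flows [0->2,1->2,2->3,2=4,4->3] -> levels [6 6 6 6 4]
Step 4: flows [0=2,1=2,2=3,2->4,3->4] -> levels [6 6 5 5 6]
Step 5: flows [0->2,1->2,2=3,4->2,4->3] -> levels [5 5 8 6 4]
Step 6: flows [2->0,2->1,2->3,2->4,3->4] -> levels [6 6 4 6 6]
Tank 2 first reaches <=4 at step 6

Answer: 6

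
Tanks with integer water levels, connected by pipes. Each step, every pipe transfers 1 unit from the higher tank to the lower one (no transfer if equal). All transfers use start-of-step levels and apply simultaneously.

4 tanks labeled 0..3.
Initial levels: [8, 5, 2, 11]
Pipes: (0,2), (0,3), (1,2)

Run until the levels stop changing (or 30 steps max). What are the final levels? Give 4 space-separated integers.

Answer: 6 6 7 7

Derivation:
Step 1: flows [0->2,3->0,1->2] -> levels [8 4 4 10]
Step 2: flows [0->2,3->0,1=2] -> levels [8 4 5 9]
Step 3: flows [0->2,3->0,2->1] -> levels [8 5 5 8]
Step 4: flows [0->2,0=3,1=2] -> levels [7 5 6 8]
Step 5: flows [0->2,3->0,2->1] -> levels [7 6 6 7]
Step 6: flows [0->2,0=3,1=2] -> levels [6 6 7 7]
Step 7: flows [2->0,3->0,2->1] -> levels [8 7 5 6]
Step 8: flows [0->2,0->3,1->2] -> levels [6 6 7 7]
  -> period-2 cycle: step 8 state = step 6 state; never stabilizes
  -> state at step 30: (30-6) mod 2 = 0, same as step 6 -> [6 6 7 7]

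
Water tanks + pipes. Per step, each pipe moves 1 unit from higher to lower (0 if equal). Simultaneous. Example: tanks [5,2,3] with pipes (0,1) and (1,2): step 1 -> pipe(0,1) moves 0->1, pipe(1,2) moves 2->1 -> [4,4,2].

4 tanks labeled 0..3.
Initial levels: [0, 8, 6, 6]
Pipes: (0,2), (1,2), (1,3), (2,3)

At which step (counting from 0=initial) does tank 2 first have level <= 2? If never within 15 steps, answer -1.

Answer: -1

Derivation:
Step 1: flows [2->0,1->2,1->3,2=3] -> levels [1 6 6 7]
Step 2: flows [2->0,1=2,3->1,3->2] -> levels [2 7 6 5]
Step 3: flows [2->0,1->2,1->3,2->3] -> levels [3 5 5 7]
Step 4: flows [2->0,1=2,3->1,3->2] -> levels [4 6 5 5]
Step 5: flows [2->0,1->2,1->3,2=3] -> levels [5 4 5 6]
Step 6: flows [0=2,2->1,3->1,3->2] -> levels [5 6 5 4]
Step 7: flows [0=2,1->2,1->3,2->3] -> levels [5 4 5 6]
  -> period-2 cycle (repeats step 5); tank 2 never drops to <=2
Tank 2 never reaches <=2 within 15 steps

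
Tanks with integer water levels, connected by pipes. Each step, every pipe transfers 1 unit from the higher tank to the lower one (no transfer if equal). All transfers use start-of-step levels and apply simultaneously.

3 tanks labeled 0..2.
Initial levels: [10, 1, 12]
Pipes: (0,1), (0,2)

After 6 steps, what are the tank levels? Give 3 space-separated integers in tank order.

Answer: 8 7 8

Derivation:
Step 1: flows [0->1,2->0] -> levels [10 2 11]
Step 2: flows [0->1,2->0] -> levels [10 3 10]
Step 3: flows [0->1,0=2] -> levels [9 4 10]
Step 4: flows [0->1,2->0] -> levels [9 5 9]
Step 5: flows [0->1,0=2] -> levels [8 6 9]
Step 6: flows [0->1,2->0] -> levels [8 7 8]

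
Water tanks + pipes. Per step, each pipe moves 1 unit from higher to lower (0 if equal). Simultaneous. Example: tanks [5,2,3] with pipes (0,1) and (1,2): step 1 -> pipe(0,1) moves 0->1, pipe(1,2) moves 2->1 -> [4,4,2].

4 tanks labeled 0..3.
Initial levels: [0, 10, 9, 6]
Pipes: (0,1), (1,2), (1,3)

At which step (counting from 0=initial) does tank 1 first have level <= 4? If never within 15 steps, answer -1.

Step 1: flows [1->0,1->2,1->3] -> levels [1 7 10 7]
Step 2: flows [1->0,2->1,1=3] -> levels [2 7 9 7]
Step 3: flows [1->0,2->1,1=3] -> levels [3 7 8 7]
Step 4: flows [1->0,2->1,1=3] -> levels [4 7 7 7]
Step 5: flows [1->0,1=2,1=3] -> levels [5 6 7 7]
Step 6: flows [1->0,2->1,3->1] -> levels [6 7 6 6]
Step 7: flows [1->0,1->2,1->3] -> levels [7 4 7 7]
Tank 1 first reaches <=4 at step 7

Answer: 7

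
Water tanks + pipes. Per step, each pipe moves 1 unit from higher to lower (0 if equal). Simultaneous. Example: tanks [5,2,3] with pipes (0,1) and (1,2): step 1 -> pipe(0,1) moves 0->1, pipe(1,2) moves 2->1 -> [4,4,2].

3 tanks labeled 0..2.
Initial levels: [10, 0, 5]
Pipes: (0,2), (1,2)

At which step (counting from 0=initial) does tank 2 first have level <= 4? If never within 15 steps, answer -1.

Step 1: flows [0->2,2->1] -> levels [9 1 5]
Step 2: flows [0->2,2->1] -> levels [8 2 5]
Step 3: flows [0->2,2->1] -> levels [7 3 5]
Step 4: flows [0->2,2->1] -> levels [6 4 5]
Step 5: flows [0->2,2->1] -> levels [5 5 5]
Step 6: flows [0=2,1=2] -> levels [5 5 5]
  -> stable; tank 2 stays at 5 > 4
Tank 2 never reaches <=4 within 15 steps

Answer: -1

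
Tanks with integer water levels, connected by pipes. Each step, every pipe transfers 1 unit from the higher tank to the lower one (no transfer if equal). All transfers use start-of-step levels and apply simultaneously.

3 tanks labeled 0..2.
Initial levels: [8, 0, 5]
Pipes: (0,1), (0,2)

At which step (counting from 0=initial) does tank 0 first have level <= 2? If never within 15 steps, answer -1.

Answer: -1

Derivation:
Step 1: flows [0->1,0->2] -> levels [6 1 6]
Step 2: flows [0->1,0=2] -> levels [5 2 6]
Step 3: flows [0->1,2->0] -> levels [5 3 5]
Step 4: flows [0->1,0=2] -> levels [4 4 5]
Step 5: flows [0=1,2->0] -> levels [5 4 4]
Step 6: flows [0->1,0->2] -> levels [3 5 5]
Step 7: flows [1->0,2->0] -> levels [5 4 4]
  -> period-2 cycle (repeats step 5); tank 0 never drops to <=2
Tank 0 never reaches <=2 within 15 steps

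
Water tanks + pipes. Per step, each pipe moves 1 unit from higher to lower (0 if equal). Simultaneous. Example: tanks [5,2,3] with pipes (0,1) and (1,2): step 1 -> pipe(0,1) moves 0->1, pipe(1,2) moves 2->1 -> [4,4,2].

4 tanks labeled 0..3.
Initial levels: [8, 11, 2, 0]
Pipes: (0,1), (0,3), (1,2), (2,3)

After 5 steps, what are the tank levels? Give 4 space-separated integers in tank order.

Answer: 4 6 5 6

Derivation:
Step 1: flows [1->0,0->3,1->2,2->3] -> levels [8 9 2 2]
Step 2: flows [1->0,0->3,1->2,2=3] -> levels [8 7 3 3]
Step 3: flows [0->1,0->3,1->2,2=3] -> levels [6 7 4 4]
Step 4: flows [1->0,0->3,1->2,2=3] -> levels [6 5 5 5]
Step 5: flows [0->1,0->3,1=2,2=3] -> levels [4 6 5 6]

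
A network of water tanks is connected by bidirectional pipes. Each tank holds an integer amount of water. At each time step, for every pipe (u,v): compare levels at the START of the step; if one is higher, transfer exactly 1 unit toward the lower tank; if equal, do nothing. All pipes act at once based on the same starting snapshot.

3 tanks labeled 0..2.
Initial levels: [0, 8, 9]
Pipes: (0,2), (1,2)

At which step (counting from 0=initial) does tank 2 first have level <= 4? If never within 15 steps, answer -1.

Step 1: flows [2->0,2->1] -> levels [1 9 7]
Step 2: flows [2->0,1->2] -> levels [2 8 7]
Step 3: flows [2->0,1->2] -> levels [3 7 7]
Step 4: flows [2->0,1=2] -> levels [4 7 6]
Step 5: flows [2->0,1->2] -> levels [5 6 6]
Step 6: flows [2->0,1=2] -> levels [6 6 5]
Step 7: flows [0->2,1->2] -> levels [5 5 7]
Step 8: flows [2->0,2->1] -> levels [6 6 5]
  -> period-2 cycle (repeats step 6); tank 2 never drops to <=4
Tank 2 never reaches <=4 within 15 steps

Answer: -1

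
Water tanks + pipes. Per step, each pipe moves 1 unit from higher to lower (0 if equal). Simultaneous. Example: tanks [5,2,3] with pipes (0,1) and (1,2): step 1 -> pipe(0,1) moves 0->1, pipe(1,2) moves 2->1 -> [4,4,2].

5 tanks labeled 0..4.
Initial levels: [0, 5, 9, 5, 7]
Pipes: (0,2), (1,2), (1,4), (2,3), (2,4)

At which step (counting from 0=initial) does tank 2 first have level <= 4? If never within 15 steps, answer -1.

Answer: 3

Derivation:
Step 1: flows [2->0,2->1,4->1,2->3,2->4] -> levels [1 7 5 6 7]
Step 2: flows [2->0,1->2,1=4,3->2,4->2] -> levels [2 6 7 5 6]
Step 3: flows [2->0,2->1,1=4,2->3,2->4] -> levels [3 7 3 6 7]
Tank 2 first reaches <=4 at step 3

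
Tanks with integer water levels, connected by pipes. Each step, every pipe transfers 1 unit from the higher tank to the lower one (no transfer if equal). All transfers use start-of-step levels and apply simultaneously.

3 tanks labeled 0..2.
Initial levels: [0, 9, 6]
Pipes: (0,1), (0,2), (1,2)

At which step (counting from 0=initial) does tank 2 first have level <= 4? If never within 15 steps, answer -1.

Answer: 3

Derivation:
Step 1: flows [1->0,2->0,1->2] -> levels [2 7 6]
Step 2: flows [1->0,2->0,1->2] -> levels [4 5 6]
Step 3: flows [1->0,2->0,2->1] -> levels [6 5 4]
Tank 2 first reaches <=4 at step 3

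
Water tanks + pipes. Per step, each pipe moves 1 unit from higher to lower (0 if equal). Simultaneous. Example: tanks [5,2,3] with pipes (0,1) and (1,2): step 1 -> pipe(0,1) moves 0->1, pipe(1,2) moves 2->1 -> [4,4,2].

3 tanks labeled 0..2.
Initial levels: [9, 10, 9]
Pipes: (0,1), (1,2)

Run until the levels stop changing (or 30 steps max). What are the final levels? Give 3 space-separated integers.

Step 1: flows [1->0,1->2] -> levels [10 8 10]
Step 2: flows [0->1,2->1] -> levels [9 10 9]
  -> period-2 cycle: step 2 state = step 0 state; never stabilizes
  -> state at step 30: (30-0) mod 2 = 0, same as step 0 -> [9 10 9]

Answer: 9 10 9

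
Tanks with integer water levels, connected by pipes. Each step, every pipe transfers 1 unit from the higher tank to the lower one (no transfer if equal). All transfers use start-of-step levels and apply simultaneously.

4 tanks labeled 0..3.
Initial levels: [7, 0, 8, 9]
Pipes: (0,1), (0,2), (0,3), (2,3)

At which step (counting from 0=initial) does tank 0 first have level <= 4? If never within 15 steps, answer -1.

Step 1: flows [0->1,2->0,3->0,3->2] -> levels [8 1 8 7]
Step 2: flows [0->1,0=2,0->3,2->3] -> levels [6 2 7 9]
Step 3: flows [0->1,2->0,3->0,3->2] -> levels [7 3 7 7]
Step 4: flows [0->1,0=2,0=3,2=3] -> levels [6 4 7 7]
Step 5: flows [0->1,2->0,3->0,2=3] -> levels [7 5 6 6]
Step 6: flows [0->1,0->2,0->3,2=3] -> levels [4 6 7 7]
Tank 0 first reaches <=4 at step 6

Answer: 6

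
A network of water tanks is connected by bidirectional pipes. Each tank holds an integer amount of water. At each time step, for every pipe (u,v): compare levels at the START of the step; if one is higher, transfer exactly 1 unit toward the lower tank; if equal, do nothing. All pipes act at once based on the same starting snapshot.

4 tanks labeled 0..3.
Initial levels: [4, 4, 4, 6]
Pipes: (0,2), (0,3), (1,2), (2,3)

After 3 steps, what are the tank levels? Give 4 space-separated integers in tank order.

Answer: 4 4 6 4

Derivation:
Step 1: flows [0=2,3->0,1=2,3->2] -> levels [5 4 5 4]
Step 2: flows [0=2,0->3,2->1,2->3] -> levels [4 5 3 6]
Step 3: flows [0->2,3->0,1->2,3->2] -> levels [4 4 6 4]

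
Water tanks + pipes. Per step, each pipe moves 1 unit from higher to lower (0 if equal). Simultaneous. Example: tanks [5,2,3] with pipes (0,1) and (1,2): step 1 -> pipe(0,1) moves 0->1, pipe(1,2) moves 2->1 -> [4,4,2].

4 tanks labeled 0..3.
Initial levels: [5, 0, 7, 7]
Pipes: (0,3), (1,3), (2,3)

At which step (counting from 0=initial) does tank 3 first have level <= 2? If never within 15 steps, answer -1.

Step 1: flows [3->0,3->1,2=3] -> levels [6 1 7 5]
Step 2: flows [0->3,3->1,2->3] -> levels [5 2 6 6]
Step 3: flows [3->0,3->1,2=3] -> levels [6 3 6 4]
Step 4: flows [0->3,3->1,2->3] -> levels [5 4 5 5]
Step 5: flows [0=3,3->1,2=3] -> levels [5 5 5 4]
Step 6: flows [0->3,1->3,2->3] -> levels [4 4 4 7]
Step 7: flows [3->0,3->1,3->2] -> levels [5 5 5 4]
  -> period-2 cycle (repeats step 5); tank 3 never drops to <=2
Tank 3 never reaches <=2 within 15 steps

Answer: -1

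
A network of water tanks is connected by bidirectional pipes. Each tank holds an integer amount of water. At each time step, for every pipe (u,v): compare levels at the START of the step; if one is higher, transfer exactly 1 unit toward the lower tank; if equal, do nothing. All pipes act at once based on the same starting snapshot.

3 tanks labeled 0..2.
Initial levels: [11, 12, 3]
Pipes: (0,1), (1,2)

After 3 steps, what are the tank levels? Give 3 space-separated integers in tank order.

Step 1: flows [1->0,1->2] -> levels [12 10 4]
Step 2: flows [0->1,1->2] -> levels [11 10 5]
Step 3: flows [0->1,1->2] -> levels [10 10 6]

Answer: 10 10 6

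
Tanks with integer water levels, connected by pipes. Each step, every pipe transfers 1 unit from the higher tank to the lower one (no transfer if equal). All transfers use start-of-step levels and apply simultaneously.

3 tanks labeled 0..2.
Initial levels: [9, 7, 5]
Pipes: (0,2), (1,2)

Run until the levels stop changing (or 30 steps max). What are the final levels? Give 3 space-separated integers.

Step 1: flows [0->2,1->2] -> levels [8 6 7]
Step 2: flows [0->2,2->1] -> levels [7 7 7]
Step 3: flows [0=2,1=2] -> levels [7 7 7]
  -> stable (no change)

Answer: 7 7 7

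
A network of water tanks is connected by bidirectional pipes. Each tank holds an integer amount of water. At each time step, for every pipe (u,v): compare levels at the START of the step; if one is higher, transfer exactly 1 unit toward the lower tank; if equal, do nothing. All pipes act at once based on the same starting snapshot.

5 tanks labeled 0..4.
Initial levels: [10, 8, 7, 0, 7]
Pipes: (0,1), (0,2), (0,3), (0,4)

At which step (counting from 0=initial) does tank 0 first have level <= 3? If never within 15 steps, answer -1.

Answer: -1

Derivation:
Step 1: flows [0->1,0->2,0->3,0->4] -> levels [6 9 8 1 8]
Step 2: flows [1->0,2->0,0->3,4->0] -> levels [8 8 7 2 7]
Step 3: flows [0=1,0->2,0->3,0->4] -> levels [5 8 8 3 8]
Step 4: flows [1->0,2->0,0->3,4->0] -> levels [7 7 7 4 7]
Step 5: flows [0=1,0=2,0->3,0=4] -> levels [6 7 7 5 7]
Step 6: flows [1->0,2->0,0->3,4->0] -> levels [8 6 6 6 6]
Step 7: flows [0->1,0->2,0->3,0->4] -> levels [4 7 7 7 7]
Step 8: flows [1->0,2->0,3->0,4->0] -> levels [8 6 6 6 6]
  -> period-2 cycle (repeats step 6); tank 0 never drops to <=3
Tank 0 never reaches <=3 within 15 steps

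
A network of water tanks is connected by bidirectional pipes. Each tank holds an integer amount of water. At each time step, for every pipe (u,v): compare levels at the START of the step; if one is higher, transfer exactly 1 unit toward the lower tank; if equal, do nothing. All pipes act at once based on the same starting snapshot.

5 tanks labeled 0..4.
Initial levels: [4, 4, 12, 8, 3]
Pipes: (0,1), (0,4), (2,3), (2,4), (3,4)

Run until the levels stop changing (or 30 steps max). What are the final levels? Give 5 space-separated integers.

Step 1: flows [0=1,0->4,2->3,2->4,3->4] -> levels [3 4 10 8 6]
Step 2: flows [1->0,4->0,2->3,2->4,3->4] -> levels [5 3 8 8 7]
Step 3: flows [0->1,4->0,2=3,2->4,3->4] -> levels [5 4 7 7 8]
Step 4: flows [0->1,4->0,2=3,4->2,4->3] -> levels [5 5 8 8 5]
Step 5: flows [0=1,0=4,2=3,2->4,3->4] -> levels [5 5 7 7 7]
Step 6: flows [0=1,4->0,2=3,2=4,3=4] -> levels [6 5 7 7 6]
Step 7: flows [0->1,0=4,2=3,2->4,3->4] -> levels [5 6 6 6 8]
Step 8: flows [1->0,4->0,2=3,4->2,4->3] -> levels [7 5 7 7 5]
Step 9: flows [0->1,0->4,2=3,2->4,3->4] -> levels [5 6 6 6 8]
  -> period-2 cycle: step 9 state = step 7 state; never stabilizes
  -> state at step 30: (30-7) mod 2 = 1, same as step 8 -> [7 5 7 7 5]

Answer: 7 5 7 7 5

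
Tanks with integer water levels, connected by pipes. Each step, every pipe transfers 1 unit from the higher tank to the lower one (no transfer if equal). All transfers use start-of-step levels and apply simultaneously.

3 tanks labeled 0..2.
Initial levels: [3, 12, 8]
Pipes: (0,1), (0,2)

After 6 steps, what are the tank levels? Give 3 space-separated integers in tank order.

Answer: 9 7 7

Derivation:
Step 1: flows [1->0,2->0] -> levels [5 11 7]
Step 2: flows [1->0,2->0] -> levels [7 10 6]
Step 3: flows [1->0,0->2] -> levels [7 9 7]
Step 4: flows [1->0,0=2] -> levels [8 8 7]
Step 5: flows [0=1,0->2] -> levels [7 8 8]
Step 6: flows [1->0,2->0] -> levels [9 7 7]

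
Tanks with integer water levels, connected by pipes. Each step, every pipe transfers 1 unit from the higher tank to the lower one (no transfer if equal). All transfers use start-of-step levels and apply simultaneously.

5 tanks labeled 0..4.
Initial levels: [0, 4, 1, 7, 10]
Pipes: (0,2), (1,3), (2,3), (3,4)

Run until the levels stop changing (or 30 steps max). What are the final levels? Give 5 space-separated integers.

Step 1: flows [2->0,3->1,3->2,4->3] -> levels [1 5 1 6 9]
Step 2: flows [0=2,3->1,3->2,4->3] -> levels [1 6 2 5 8]
Step 3: flows [2->0,1->3,3->2,4->3] -> levels [2 5 2 6 7]
Step 4: flows [0=2,3->1,3->2,4->3] -> levels [2 6 3 5 6]
Step 5: flows [2->0,1->3,3->2,4->3] -> levels [3 5 3 6 5]
Step 6: flows [0=2,3->1,3->2,3->4] -> levels [3 6 4 3 6]
Step 7: flows [2->0,1->3,2->3,4->3] -> levels [4 5 2 6 5]
Step 8: flows [0->2,3->1,3->2,3->4] -> levels [3 6 4 3 6]
  -> period-2 cycle: step 8 state = step 6 state; never stabilizes
  -> state at step 30: (30-6) mod 2 = 0, same as step 6 -> [3 6 4 3 6]

Answer: 3 6 4 3 6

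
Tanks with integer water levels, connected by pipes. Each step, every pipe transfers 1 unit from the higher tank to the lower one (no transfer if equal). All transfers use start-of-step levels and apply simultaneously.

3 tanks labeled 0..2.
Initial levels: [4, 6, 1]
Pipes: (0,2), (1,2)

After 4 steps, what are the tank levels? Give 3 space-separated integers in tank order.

Answer: 3 3 5

Derivation:
Step 1: flows [0->2,1->2] -> levels [3 5 3]
Step 2: flows [0=2,1->2] -> levels [3 4 4]
Step 3: flows [2->0,1=2] -> levels [4 4 3]
Step 4: flows [0->2,1->2] -> levels [3 3 5]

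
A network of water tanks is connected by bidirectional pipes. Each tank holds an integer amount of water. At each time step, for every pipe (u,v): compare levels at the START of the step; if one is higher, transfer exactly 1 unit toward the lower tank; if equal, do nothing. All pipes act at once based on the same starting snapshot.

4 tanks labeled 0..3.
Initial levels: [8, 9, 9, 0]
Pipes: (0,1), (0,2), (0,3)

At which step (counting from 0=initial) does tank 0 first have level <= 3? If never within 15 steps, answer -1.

Answer: -1

Derivation:
Step 1: flows [1->0,2->0,0->3] -> levels [9 8 8 1]
Step 2: flows [0->1,0->2,0->3] -> levels [6 9 9 2]
Step 3: flows [1->0,2->0,0->3] -> levels [7 8 8 3]
Step 4: flows [1->0,2->0,0->3] -> levels [8 7 7 4]
Step 5: flows [0->1,0->2,0->3] -> levels [5 8 8 5]
Step 6: flows [1->0,2->0,0=3] -> levels [7 7 7 5]
Step 7: flows [0=1,0=2,0->3] -> levels [6 7 7 6]
Step 8: flows [1->0,2->0,0=3] -> levels [8 6 6 6]
Step 9: flows [0->1,0->2,0->3] -> levels [5 7 7 7]
Step 10: flows [1->0,2->0,3->0] -> levels [8 6 6 6]
  -> period-2 cycle (repeats step 8); tank 0 never drops to <=3
Tank 0 never reaches <=3 within 15 steps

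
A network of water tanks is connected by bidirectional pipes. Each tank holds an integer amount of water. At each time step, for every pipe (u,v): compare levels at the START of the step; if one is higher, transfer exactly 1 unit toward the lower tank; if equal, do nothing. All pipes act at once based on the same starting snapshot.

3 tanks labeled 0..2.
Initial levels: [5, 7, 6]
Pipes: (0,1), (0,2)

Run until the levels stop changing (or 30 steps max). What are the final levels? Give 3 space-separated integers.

Step 1: flows [1->0,2->0] -> levels [7 6 5]
Step 2: flows [0->1,0->2] -> levels [5 7 6]
  -> period-2 cycle: step 2 state = step 0 state; never stabilizes
  -> state at step 30: (30-0) mod 2 = 0, same as step 0 -> [5 7 6]

Answer: 5 7 6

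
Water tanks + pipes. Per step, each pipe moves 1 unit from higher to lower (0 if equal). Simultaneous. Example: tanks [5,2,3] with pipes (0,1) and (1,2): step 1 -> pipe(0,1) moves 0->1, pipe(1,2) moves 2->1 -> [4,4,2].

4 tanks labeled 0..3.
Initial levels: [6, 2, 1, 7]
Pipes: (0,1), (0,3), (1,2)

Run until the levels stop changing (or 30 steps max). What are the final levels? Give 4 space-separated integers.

Answer: 3 5 3 5

Derivation:
Step 1: flows [0->1,3->0,1->2] -> levels [6 2 2 6]
Step 2: flows [0->1,0=3,1=2] -> levels [5 3 2 6]
Step 3: flows [0->1,3->0,1->2] -> levels [5 3 3 5]
Step 4: flows [0->1,0=3,1=2] -> levels [4 4 3 5]
Step 5: flows [0=1,3->0,1->2] -> levels [5 3 4 4]
Step 6: flows [0->1,0->3,2->1] -> levels [3 5 3 5]
Step 7: flows [1->0,3->0,1->2] -> levels [5 3 4 4]
  -> period-2 cycle: step 7 state = step 5 state; never stabilizes
  -> state at step 30: (30-5) mod 2 = 1, same as step 6 -> [3 5 3 5]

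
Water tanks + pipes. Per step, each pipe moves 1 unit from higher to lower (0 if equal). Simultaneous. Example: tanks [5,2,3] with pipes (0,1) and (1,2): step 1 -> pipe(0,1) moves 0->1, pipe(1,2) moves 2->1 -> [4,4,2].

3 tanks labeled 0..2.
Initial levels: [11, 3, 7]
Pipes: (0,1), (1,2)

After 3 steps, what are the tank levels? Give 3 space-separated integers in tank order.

Step 1: flows [0->1,2->1] -> levels [10 5 6]
Step 2: flows [0->1,2->1] -> levels [9 7 5]
Step 3: flows [0->1,1->2] -> levels [8 7 6]

Answer: 8 7 6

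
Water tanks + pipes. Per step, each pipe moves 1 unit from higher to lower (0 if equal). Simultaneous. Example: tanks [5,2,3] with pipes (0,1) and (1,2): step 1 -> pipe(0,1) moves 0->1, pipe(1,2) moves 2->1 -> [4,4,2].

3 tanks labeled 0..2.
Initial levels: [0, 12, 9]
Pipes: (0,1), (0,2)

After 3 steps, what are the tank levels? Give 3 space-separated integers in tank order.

Answer: 6 9 6

Derivation:
Step 1: flows [1->0,2->0] -> levels [2 11 8]
Step 2: flows [1->0,2->0] -> levels [4 10 7]
Step 3: flows [1->0,2->0] -> levels [6 9 6]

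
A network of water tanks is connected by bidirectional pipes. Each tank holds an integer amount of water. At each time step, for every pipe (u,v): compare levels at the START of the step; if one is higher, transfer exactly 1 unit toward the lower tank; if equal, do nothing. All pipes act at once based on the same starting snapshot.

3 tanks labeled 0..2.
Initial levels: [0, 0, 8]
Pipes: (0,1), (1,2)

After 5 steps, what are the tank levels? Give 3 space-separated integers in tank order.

Step 1: flows [0=1,2->1] -> levels [0 1 7]
Step 2: flows [1->0,2->1] -> levels [1 1 6]
Step 3: flows [0=1,2->1] -> levels [1 2 5]
Step 4: flows [1->0,2->1] -> levels [2 2 4]
Step 5: flows [0=1,2->1] -> levels [2 3 3]

Answer: 2 3 3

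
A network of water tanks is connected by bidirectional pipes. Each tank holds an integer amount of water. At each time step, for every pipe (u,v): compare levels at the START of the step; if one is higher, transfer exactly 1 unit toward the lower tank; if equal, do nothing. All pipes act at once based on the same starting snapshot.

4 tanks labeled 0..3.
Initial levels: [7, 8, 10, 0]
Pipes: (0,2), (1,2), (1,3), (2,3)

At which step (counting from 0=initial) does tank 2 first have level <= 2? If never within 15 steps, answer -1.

Step 1: flows [2->0,2->1,1->3,2->3] -> levels [8 8 7 2]
Step 2: flows [0->2,1->2,1->3,2->3] -> levels [7 6 8 4]
Step 3: flows [2->0,2->1,1->3,2->3] -> levels [8 6 5 6]
Step 4: flows [0->2,1->2,1=3,3->2] -> levels [7 5 8 5]
Step 5: flows [2->0,2->1,1=3,2->3] -> levels [8 6 5 6]
  -> period-2 cycle (repeats step 3); tank 2 never drops to <=2
Tank 2 never reaches <=2 within 15 steps

Answer: -1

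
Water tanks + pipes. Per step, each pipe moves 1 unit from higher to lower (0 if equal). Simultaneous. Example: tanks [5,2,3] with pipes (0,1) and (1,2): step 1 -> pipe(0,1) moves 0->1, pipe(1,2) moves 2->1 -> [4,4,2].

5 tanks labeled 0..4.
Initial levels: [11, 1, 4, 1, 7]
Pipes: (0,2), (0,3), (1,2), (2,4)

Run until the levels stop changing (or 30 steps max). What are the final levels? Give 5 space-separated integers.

Step 1: flows [0->2,0->3,2->1,4->2] -> levels [9 2 5 2 6]
Step 2: flows [0->2,0->3,2->1,4->2] -> levels [7 3 6 3 5]
Step 3: flows [0->2,0->3,2->1,2->4] -> levels [5 4 5 4 6]
Step 4: flows [0=2,0->3,2->1,4->2] -> levels [4 5 5 5 5]
Step 5: flows [2->0,3->0,1=2,2=4] -> levels [6 5 4 4 5]
Step 6: flows [0->2,0->3,1->2,4->2] -> levels [4 4 7 5 4]
Step 7: flows [2->0,3->0,2->1,2->4] -> levels [6 5 4 4 5]
  -> period-2 cycle: step 7 state = step 5 state; never stabilizes
  -> state at step 30: (30-5) mod 2 = 1, same as step 6 -> [4 4 7 5 4]

Answer: 4 4 7 5 4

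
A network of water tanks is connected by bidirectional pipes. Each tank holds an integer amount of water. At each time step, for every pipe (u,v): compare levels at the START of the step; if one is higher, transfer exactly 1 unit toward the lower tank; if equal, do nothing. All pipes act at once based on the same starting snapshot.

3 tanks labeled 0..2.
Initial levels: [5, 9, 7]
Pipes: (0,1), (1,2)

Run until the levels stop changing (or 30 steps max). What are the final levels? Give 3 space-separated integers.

Answer: 7 7 7

Derivation:
Step 1: flows [1->0,1->2] -> levels [6 7 8]
Step 2: flows [1->0,2->1] -> levels [7 7 7]
Step 3: flows [0=1,1=2] -> levels [7 7 7]
  -> stable (no change)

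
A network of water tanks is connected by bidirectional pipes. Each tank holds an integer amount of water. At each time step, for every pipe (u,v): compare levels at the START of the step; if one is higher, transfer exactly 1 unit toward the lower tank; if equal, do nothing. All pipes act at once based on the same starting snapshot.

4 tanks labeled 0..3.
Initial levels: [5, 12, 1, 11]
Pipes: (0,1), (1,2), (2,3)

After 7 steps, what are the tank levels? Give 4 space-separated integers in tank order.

Step 1: flows [1->0,1->2,3->2] -> levels [6 10 3 10]
Step 2: flows [1->0,1->2,3->2] -> levels [7 8 5 9]
Step 3: flows [1->0,1->2,3->2] -> levels [8 6 7 8]
Step 4: flows [0->1,2->1,3->2] -> levels [7 8 7 7]
Step 5: flows [1->0,1->2,2=3] -> levels [8 6 8 7]
Step 6: flows [0->1,2->1,2->3] -> levels [7 8 6 8]
Step 7: flows [1->0,1->2,3->2] -> levels [8 6 8 7]

Answer: 8 6 8 7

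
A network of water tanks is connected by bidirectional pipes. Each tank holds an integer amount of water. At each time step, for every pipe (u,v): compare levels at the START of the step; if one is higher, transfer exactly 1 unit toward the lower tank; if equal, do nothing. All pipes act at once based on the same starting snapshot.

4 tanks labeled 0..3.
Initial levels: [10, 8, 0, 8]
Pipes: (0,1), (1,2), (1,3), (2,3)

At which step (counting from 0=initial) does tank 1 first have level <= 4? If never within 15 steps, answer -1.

Step 1: flows [0->1,1->2,1=3,3->2] -> levels [9 8 2 7]
Step 2: flows [0->1,1->2,1->3,3->2] -> levels [8 7 4 7]
Step 3: flows [0->1,1->2,1=3,3->2] -> levels [7 7 6 6]
Step 4: flows [0=1,1->2,1->3,2=3] -> levels [7 5 7 7]
Step 5: flows [0->1,2->1,3->1,2=3] -> levels [6 8 6 6]
Step 6: flows [1->0,1->2,1->3,2=3] -> levels [7 5 7 7]
  -> period-2 cycle (repeats step 4); tank 1 never drops to <=4
Tank 1 never reaches <=4 within 15 steps

Answer: -1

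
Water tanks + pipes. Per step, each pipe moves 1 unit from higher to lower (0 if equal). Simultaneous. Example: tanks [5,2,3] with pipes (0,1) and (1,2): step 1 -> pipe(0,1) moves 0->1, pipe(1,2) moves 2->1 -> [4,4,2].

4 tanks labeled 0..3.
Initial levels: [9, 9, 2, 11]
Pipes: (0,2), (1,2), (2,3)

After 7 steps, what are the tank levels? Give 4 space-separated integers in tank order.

Answer: 8 8 7 8

Derivation:
Step 1: flows [0->2,1->2,3->2] -> levels [8 8 5 10]
Step 2: flows [0->2,1->2,3->2] -> levels [7 7 8 9]
Step 3: flows [2->0,2->1,3->2] -> levels [8 8 7 8]
Step 4: flows [0->2,1->2,3->2] -> levels [7 7 10 7]
Step 5: flows [2->0,2->1,2->3] -> levels [8 8 7 8]
  -> period-2 cycle: step 5 state = step 3 state
  -> state at step 7: (7-3) mod 2 = 0, same as step 3 -> [8 8 7 8]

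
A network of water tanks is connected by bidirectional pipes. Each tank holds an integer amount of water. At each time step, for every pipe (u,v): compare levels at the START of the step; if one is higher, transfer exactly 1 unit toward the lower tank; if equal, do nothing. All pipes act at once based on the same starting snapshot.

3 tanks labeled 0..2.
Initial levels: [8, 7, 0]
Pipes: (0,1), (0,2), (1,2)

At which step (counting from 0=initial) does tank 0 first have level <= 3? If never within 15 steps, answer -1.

Step 1: flows [0->1,0->2,1->2] -> levels [6 7 2]
Step 2: flows [1->0,0->2,1->2] -> levels [6 5 4]
Step 3: flows [0->1,0->2,1->2] -> levels [4 5 6]
Step 4: flows [1->0,2->0,2->1] -> levels [6 5 4]
  -> period-2 cycle (repeats step 2); tank 0 never drops to <=3
Tank 0 never reaches <=3 within 15 steps

Answer: -1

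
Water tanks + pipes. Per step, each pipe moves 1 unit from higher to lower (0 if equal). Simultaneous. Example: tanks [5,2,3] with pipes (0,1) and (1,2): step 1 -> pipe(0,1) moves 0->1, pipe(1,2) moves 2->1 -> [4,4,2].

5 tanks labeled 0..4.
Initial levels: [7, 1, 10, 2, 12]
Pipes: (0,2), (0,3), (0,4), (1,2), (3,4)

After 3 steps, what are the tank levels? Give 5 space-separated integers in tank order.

Answer: 6 4 7 8 7

Derivation:
Step 1: flows [2->0,0->3,4->0,2->1,4->3] -> levels [8 2 8 4 10]
Step 2: flows [0=2,0->3,4->0,2->1,4->3] -> levels [8 3 7 6 8]
Step 3: flows [0->2,0->3,0=4,2->1,4->3] -> levels [6 4 7 8 7]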